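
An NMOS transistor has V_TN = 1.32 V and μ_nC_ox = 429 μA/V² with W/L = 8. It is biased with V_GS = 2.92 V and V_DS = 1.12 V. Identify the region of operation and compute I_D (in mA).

k_n = μ_nC_ox · (W/L) = 3.432 mA/V².
V_ov = V_GS − V_TN = 2.92 − 1.32 = 1.6 V.
Since V_DS = 1.12 V < V_ov = 1.6 V, the device is in the triode region.
I_D = k_n [V_ov · V_DS − ½ V_DS²] = 3.432 × [1.6 × 1.12 − 0.5 × 1.12²] = 4 mA.

Triode; I_D = 4.00 mA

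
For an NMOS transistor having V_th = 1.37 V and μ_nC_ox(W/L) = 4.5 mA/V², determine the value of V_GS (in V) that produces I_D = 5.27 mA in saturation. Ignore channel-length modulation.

In saturation I_D = ½ k_n (V_GS − V_th)², so V_GS − V_th = √(2 I_D / k_n) = √(2 × 5.27 / 4.5) = 1.53 V.
V_GS = 1.37 + 1.53 = 2.9 V.

V_GS = 2.90 V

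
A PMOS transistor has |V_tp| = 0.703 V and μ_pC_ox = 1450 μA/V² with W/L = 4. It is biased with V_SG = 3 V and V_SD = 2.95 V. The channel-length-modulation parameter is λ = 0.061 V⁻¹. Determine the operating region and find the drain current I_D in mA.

Saturation; I_D = 18.1 mA

k_p = μ_pC_ox · (W/L) = 5.8 mA/V².
V_ov = V_SG − |V_tp| = 3 − 0.703 = 2.3 V.
Since V_SD = 2.95 V ≥ V_ov = 2.3 V, the device is in saturation.
I_D = ½ k_p V_ov² (1 + λ V_SD) = 0.5 × 5.8 × 2.3² × (1 + 0.061 × 2.95) = 18.1 mA.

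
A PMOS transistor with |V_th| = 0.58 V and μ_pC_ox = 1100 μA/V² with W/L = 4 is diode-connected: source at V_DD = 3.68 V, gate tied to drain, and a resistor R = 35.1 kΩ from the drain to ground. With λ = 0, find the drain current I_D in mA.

I_D = 0.0828 mA

With gate tied to drain, V_SG = V_SD ≥ V_SG − |V_th|, so the device is in saturation.
k_p = μ_pC_ox · (W/L) = 4.4 mA/V².
KCL at the drain: ½ k_p (V_SG − |V_th|)² = (V_DD − V_SG)/R.
Let x = V_SG − 0.58. Then 77.2 x² + x − 3.1 = 0, giving x = 0.194 V (positive root), so V_SG = 0.774 V.
I_D = (V_DD − V_SG)/R = (3.68 − 0.774) / 35.1 = 0.0828 mA.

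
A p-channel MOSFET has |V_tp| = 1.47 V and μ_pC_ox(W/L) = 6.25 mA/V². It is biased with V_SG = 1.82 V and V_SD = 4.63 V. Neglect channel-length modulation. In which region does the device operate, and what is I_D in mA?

Saturation; I_D = 0.383 mA

V_ov = V_SG − |V_tp| = 1.82 − 1.47 = 0.35 V.
Since V_SD = 4.63 V ≥ V_ov = 0.35 V, the device is in saturation.
I_D = ½ k_p V_ov² = 0.5 × 6.25 × 0.35² = 0.383 mA.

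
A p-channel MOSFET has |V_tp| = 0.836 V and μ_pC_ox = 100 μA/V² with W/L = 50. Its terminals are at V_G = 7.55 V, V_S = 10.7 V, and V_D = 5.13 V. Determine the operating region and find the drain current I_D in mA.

Saturation; I_D = 13.4 mA

V_SG = V_S − V_G = 10.7 − 7.55 = 3.15 V; V_SD = V_S − V_D = 10.7 − 5.13 = 5.57 V.
k_p = μ_pC_ox · (W/L) = 5 mA/V².
V_ov = V_SG − |V_tp| = 3.15 − 0.836 = 2.31 V.
Since V_SD = 5.57 V ≥ V_ov = 2.31 V, the device is in saturation.
I_D = ½ k_p V_ov² = 0.5 × 5 × 2.31² = 13.4 mA.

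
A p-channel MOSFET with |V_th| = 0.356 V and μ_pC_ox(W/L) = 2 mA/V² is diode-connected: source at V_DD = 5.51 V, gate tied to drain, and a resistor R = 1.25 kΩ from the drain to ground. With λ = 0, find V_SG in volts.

With gate tied to drain, V_SG = V_SD ≥ V_SG − |V_th|, so the device is in saturation.
KCL at the drain: ½ k_p (V_SG − |V_th|)² = (V_DD − V_SG)/R.
Let x = V_SG − 0.356. Then 1.25 x² + x − 5.154 = 0, giving x = 1.67 V (positive root), so V_SG = 2.03 V.
I_D = (V_DD − V_SG)/R = (5.51 − 2.03) / 1.25 = 2.79 mA.

V_SG = 2.03 V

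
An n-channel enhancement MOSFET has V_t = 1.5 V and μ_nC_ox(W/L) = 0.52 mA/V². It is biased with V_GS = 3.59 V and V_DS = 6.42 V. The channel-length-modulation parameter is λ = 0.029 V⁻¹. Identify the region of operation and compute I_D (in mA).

V_ov = V_GS − V_t = 3.59 − 1.5 = 2.09 V.
Since V_DS = 6.42 V ≥ V_ov = 2.09 V, the device is in saturation.
I_D = ½ k_n V_ov² (1 + λ V_DS) = 0.5 × 0.52 × 2.09² × (1 + 0.029 × 6.42) = 1.35 mA.

Saturation; I_D = 1.35 mA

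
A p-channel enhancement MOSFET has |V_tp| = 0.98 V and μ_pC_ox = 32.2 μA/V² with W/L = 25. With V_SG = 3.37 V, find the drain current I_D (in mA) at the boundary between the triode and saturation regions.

At the boundary V_SD = V_ov = V_SG − |V_tp| = 3.37 − 0.98 = 2.39 V.
k_p = μ_pC_ox · (W/L) = 0.805 mA/V².
I_D = ½ k_p V_ov² = 0.5 × 0.805 × 2.39² = 2.3 mA.

I_D = 2.30 mA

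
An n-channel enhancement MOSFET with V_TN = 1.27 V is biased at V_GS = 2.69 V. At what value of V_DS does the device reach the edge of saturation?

The boundary between triode and saturation is V_DS = V_GS − V_TN = V_ov.
V_ov = 2.69 − 1.27 = 1.42 V.

V_DS,sat = 1.42 V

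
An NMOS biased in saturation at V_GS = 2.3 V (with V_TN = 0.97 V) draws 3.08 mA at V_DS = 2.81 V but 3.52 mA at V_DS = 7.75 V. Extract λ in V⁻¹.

λ = 0.0315 V⁻¹

With V_GS fixed, I_D ∝ (1 + λ V_DS) in saturation, so I_D2/I_D1 = (1 + λ V_DS2)/(1 + λ V_DS1).
3.52/3.08 = 1.143 = (1 + 7.75 λ)/(1 + 2.81 λ).
Solving: λ (I_D1 V_DS2 − I_D2 V_DS1) = I_D2 − I_D1, so λ = (3.52 − 3.08) / (3.08 × 7.75 − 3.52 × 2.81) = 0.44 / 14 = 0.0315 V⁻¹.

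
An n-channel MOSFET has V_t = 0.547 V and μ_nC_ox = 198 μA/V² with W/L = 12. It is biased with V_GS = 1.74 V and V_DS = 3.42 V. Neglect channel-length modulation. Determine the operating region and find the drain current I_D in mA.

Saturation; I_D = 1.69 mA

k_n = μ_nC_ox · (W/L) = 2.376 mA/V².
V_ov = V_GS − V_t = 1.74 − 0.547 = 1.19 V.
Since V_DS = 3.42 V ≥ V_ov = 1.19 V, the device is in saturation.
I_D = ½ k_n V_ov² = 0.5 × 2.376 × 1.19² = 1.69 mA.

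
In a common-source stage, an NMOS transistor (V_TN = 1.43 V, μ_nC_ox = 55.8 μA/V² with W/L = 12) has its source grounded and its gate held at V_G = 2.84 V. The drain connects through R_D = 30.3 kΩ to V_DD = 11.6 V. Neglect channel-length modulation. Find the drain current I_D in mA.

V_GS = V_G = 2.84 V, so V_ov = 2.84 − 1.43 = 1.41 V.
k_n = μ_nC_ox · (W/L) = 0.6696 mA/V².
Assume saturation: I_D = ½ k_n V_ov² = 0.5 × 0.6696 × 1.41² = 0.666 mA, giving V_DS = V_DD − I_D R_D = 11.6 − 0.666 × 30.3 = -8.57 V.
But -8.57 V < V_ov = 1.41 V, so the device is actually in triode.
In triode I_D = k_n[V_ov V_DS − ½ V_DS²] and I_D = (V_DD − V_DS)/R_D. Equating: 10.1 V_DS² − 29.61 V_DS + 11.6 = 0, giving V_DS = 0.466 V (the root below V_ov).
I_D = (11.6 − 0.466) / 30.3 = 0.367 mA.

I_D = 0.367 mA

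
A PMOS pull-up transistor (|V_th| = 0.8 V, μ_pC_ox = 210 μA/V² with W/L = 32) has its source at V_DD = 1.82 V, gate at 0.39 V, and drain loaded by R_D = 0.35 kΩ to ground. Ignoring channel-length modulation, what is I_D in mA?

V_SG = V_DD − V_G = 1.82 − 0.39 = 1.43 V, so V_ov = 1.43 − 0.8 = 0.63 V.
k_p = μ_pC_ox · (W/L) = 6.72 mA/V².
Assume saturation: I_D = ½ k_p V_ov² = 0.5 × 6.72 × 0.63² = 1.33 mA, giving V_SD = V_DD − I_D R_D = 1.82 − 1.33 × 0.35 = 1.35 V.
V_SD = 1.35 V ≥ V_ov = 0.63 V, confirming saturation.

I_D = 1.33 mA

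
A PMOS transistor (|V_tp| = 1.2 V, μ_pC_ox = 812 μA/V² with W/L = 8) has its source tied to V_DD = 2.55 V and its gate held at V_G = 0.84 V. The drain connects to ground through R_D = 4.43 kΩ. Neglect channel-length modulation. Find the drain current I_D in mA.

V_SG = V_DD − V_G = 2.55 − 0.84 = 1.71 V, so V_ov = 1.71 − 1.2 = 0.51 V.
k_p = μ_pC_ox · (W/L) = 6.496 mA/V².
Assume saturation: I_D = ½ k_p V_ov² = 0.5 × 6.496 × 0.51² = 0.845 mA, giving V_SD = V_DD − I_D R_D = 2.55 − 0.845 × 4.43 = -1.19 V.
But -1.19 V < V_ov = 0.51 V, so the device is actually in triode.
In triode I_D = k_p[V_ov V_SD − ½ V_SD²] and I_D = (V_DD − V_SD)/R_D. Equating: 14.4 V_SD² − 15.68 V_SD + 2.55 = 0, giving V_SD = 0.199 V (the root below V_ov).
I_D = (2.55 − 0.199) / 4.43 = 0.531 mA.

I_D = 0.531 mA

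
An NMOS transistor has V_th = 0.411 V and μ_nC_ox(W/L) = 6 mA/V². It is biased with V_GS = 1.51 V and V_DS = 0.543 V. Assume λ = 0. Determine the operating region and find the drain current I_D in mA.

Triode; I_D = 2.70 mA

V_ov = V_GS − V_th = 1.51 − 0.411 = 1.1 V.
Since V_DS = 0.543 V < V_ov = 1.1 V, the device is in the triode region.
I_D = k_n [V_ov · V_DS − ½ V_DS²] = 6 × [1.1 × 0.543 − 0.5 × 0.543²] = 2.7 mA.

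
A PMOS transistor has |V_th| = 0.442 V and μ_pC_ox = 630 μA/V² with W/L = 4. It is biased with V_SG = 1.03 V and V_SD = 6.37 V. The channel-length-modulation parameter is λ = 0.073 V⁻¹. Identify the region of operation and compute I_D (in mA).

Saturation; I_D = 0.638 mA

k_p = μ_pC_ox · (W/L) = 2.52 mA/V².
V_ov = V_SG − |V_th| = 1.03 − 0.442 = 0.588 V.
Since V_SD = 6.37 V ≥ V_ov = 0.588 V, the device is in saturation.
I_D = ½ k_p V_ov² (1 + λ V_SD) = 0.5 × 2.52 × 0.588² × (1 + 0.073 × 6.37) = 0.638 mA.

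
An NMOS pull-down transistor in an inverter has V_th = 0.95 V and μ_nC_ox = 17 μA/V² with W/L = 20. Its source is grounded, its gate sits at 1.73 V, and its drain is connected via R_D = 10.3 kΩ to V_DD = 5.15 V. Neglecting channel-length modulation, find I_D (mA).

I_D = 0.103 mA

V_GS = V_G = 1.73 V, so V_ov = 1.73 − 0.95 = 0.78 V.
k_n = μ_nC_ox · (W/L) = 0.34 mA/V².
Assume saturation: I_D = ½ k_n V_ov² = 0.5 × 0.34 × 0.78² = 0.103 mA, giving V_DS = V_DD − I_D R_D = 5.15 − 0.103 × 10.3 = 4.08 V.
V_DS = 4.08 V ≥ V_ov = 0.78 V, confirming saturation.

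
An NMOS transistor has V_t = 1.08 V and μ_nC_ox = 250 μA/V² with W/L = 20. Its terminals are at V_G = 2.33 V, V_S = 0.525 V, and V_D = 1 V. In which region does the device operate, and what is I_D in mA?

Triode; I_D = 1.16 mA

V_GS = V_G − V_S = 2.33 − 0.525 = 1.81 V; V_DS = V_D − V_S = 1 − 0.525 = 0.475 V.
k_n = μ_nC_ox · (W/L) = 5 mA/V².
V_ov = V_GS − V_t = 1.81 − 1.08 = 0.725 V.
Since V_DS = 0.475 V < V_ov = 0.725 V, the device is in the triode region.
I_D = k_n [V_ov · V_DS − ½ V_DS²] = 5 × [0.725 × 0.475 − 0.5 × 0.475²] = 1.16 mA.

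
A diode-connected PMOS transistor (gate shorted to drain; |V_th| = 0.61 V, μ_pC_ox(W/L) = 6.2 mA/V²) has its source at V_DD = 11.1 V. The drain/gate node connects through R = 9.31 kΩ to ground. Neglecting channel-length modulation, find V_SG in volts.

With gate tied to drain, V_SG = V_SD ≥ V_SG − |V_th|, so the device is in saturation.
KCL at the drain: ½ k_p (V_SG − |V_th|)² = (V_DD − V_SG)/R.
Let x = V_SG − 0.61. Then 28.9 x² + x − 10.49 = 0, giving x = 0.586 V (positive root), so V_SG = 1.2 V.
I_D = (V_DD − V_SG)/R = (11.1 − 1.2) / 9.31 = 1.06 mA.

V_SG = 1.20 V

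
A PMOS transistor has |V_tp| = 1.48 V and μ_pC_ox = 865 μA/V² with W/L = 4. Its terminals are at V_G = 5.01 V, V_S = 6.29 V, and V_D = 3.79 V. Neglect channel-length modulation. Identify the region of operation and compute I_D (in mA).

Cutoff; I_D = 0 mA

V_SG = V_S − V_G = 6.29 − 5.01 = 1.28 V; V_SD = V_S − V_D = 6.29 − 3.79 = 2.5 V.
V_SG = 1.28 V < |V_tp| = 1.48 V, so the transistor is in cutoff.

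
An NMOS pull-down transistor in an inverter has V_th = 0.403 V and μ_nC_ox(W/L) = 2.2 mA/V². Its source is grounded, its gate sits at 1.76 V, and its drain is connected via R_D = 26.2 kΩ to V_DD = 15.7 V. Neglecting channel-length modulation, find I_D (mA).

I_D = 0.591 mA

V_GS = V_G = 1.76 V, so V_ov = 1.76 − 0.403 = 1.36 V.
Assume saturation: I_D = ½ k_n V_ov² = 0.5 × 2.2 × 1.36² = 2.03 mA, giving V_DS = V_DD − I_D R_D = 15.7 − 2.03 × 26.2 = -37.4 V.
But -37.4 V < V_ov = 1.36 V, so the device is actually in triode.
In triode I_D = k_n[V_ov V_DS − ½ V_DS²] and I_D = (V_DD − V_DS)/R_D. Equating: 28.8 V_DS² − 79.22 V_DS + 15.7 = 0, giving V_DS = 0.215 V (the root below V_ov).
I_D = (15.7 − 0.215) / 26.2 = 0.591 mA.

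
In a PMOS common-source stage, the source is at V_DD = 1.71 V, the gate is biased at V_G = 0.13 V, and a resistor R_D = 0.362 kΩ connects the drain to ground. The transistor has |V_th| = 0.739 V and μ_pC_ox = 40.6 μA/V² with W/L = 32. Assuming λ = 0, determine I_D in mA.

I_D = 0.459 mA

V_SG = V_DD − V_G = 1.71 − 0.13 = 1.58 V, so V_ov = 1.58 − 0.739 = 0.841 V.
k_p = μ_pC_ox · (W/L) = 1.299 mA/V².
Assume saturation: I_D = ½ k_p V_ov² = 0.5 × 1.299 × 0.841² = 0.459 mA, giving V_SD = V_DD − I_D R_D = 1.71 − 0.459 × 0.362 = 1.54 V.
V_SD = 1.54 V ≥ V_ov = 0.841 V, confirming saturation.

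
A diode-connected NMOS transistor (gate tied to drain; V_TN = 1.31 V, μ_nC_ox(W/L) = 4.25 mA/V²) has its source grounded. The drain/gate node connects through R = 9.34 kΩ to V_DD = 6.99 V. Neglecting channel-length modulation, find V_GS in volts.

V_GS = 1.82 V

With gate tied to drain, V_GS = V_DS ≥ V_GS − V_TN, so the device is in saturation.
KCL at the drain: ½ k_n (V_GS − V_TN)² = (V_DD − V_GS)/R.
Let x = V_GS − 1.31. Then 19.8 x² + x − 5.68 = 0, giving x = 0.51 V (positive root), so V_GS = 1.82 V.
I_D = (V_DD − V_GS)/R = (6.99 − 1.82) / 9.34 = 0.553 mA.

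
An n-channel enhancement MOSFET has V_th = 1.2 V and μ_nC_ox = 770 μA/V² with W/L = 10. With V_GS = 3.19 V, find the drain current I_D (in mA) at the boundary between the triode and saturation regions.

At the boundary V_DS = V_ov = V_GS − V_th = 3.19 − 1.2 = 1.99 V.
k_n = μ_nC_ox · (W/L) = 7.7 mA/V².
I_D = ½ k_n V_ov² = 0.5 × 7.7 × 1.99² = 15.2 mA.

I_D = 15.2 mA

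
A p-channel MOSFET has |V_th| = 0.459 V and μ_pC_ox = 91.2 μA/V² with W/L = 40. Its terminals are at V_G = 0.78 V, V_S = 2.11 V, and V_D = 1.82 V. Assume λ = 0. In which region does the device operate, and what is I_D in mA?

V_SG = V_S − V_G = 2.11 − 0.78 = 1.33 V; V_SD = V_S − V_D = 2.11 − 1.82 = 0.29 V.
k_p = μ_pC_ox · (W/L) = 3.648 mA/V².
V_ov = V_SG − |V_th| = 1.33 − 0.459 = 0.871 V.
Since V_SD = 0.29 V < V_ov = 0.871 V, the device is in the triode region.
I_D = k_p [V_ov · V_SD − ½ V_SD²] = 3.648 × [0.871 × 0.29 − 0.5 × 0.29²] = 0.768 mA.

Triode; I_D = 0.768 mA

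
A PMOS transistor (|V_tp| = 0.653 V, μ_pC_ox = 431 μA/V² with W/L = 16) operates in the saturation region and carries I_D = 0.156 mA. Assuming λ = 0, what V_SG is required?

V_SG = 0.866 V

k_p = μ_pC_ox · (W/L) = 6.896 mA/V².
In saturation I_D = ½ k_p (V_SG − |V_tp|)², so V_SG − |V_tp| = √(2 I_D / k_p) = √(2 × 0.156 / 6.896) = 0.213 V.
V_SG = 0.653 + 0.213 = 0.866 V.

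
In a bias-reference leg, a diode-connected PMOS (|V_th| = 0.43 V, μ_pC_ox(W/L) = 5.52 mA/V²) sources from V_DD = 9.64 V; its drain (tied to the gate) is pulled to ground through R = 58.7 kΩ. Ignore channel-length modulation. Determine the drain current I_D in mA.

I_D = 0.153 mA

With gate tied to drain, V_SG = V_SD ≥ V_SG − |V_th|, so the device is in saturation.
KCL at the drain: ½ k_p (V_SG − |V_th|)² = (V_DD − V_SG)/R.
Let x = V_SG − 0.43. Then 162 x² + x − 9.21 = 0, giving x = 0.235 V (positive root), so V_SG = 0.665 V.
I_D = (V_DD − V_SG)/R = (9.64 − 0.665) / 58.7 = 0.153 mA.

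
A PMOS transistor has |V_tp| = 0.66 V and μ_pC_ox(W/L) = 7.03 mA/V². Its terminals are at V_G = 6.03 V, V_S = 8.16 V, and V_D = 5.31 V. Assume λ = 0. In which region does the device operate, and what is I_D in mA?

Saturation; I_D = 7.60 mA

V_SG = V_S − V_G = 8.16 − 6.03 = 2.13 V; V_SD = V_S − V_D = 8.16 − 5.31 = 2.85 V.
V_ov = V_SG − |V_tp| = 2.13 − 0.66 = 1.47 V.
Since V_SD = 2.85 V ≥ V_ov = 1.47 V, the device is in saturation.
I_D = ½ k_p V_ov² = 0.5 × 7.03 × 1.47² = 7.6 mA.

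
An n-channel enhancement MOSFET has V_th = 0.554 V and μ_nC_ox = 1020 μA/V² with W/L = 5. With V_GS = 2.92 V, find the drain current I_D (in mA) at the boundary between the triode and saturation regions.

At the boundary V_DS = V_ov = V_GS − V_th = 2.92 − 0.554 = 2.37 V.
k_n = μ_nC_ox · (W/L) = 5.1 mA/V².
I_D = ½ k_n V_ov² = 0.5 × 5.1 × 2.37² = 14.3 mA.

I_D = 14.3 mA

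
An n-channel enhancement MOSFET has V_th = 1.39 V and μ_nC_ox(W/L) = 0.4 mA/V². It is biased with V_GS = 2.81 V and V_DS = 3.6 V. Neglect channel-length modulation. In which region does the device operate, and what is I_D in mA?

V_ov = V_GS − V_th = 2.81 − 1.39 = 1.42 V.
Since V_DS = 3.6 V ≥ V_ov = 1.42 V, the device is in saturation.
I_D = ½ k_n V_ov² = 0.5 × 0.4 × 1.42² = 0.403 mA.

Saturation; I_D = 0.403 mA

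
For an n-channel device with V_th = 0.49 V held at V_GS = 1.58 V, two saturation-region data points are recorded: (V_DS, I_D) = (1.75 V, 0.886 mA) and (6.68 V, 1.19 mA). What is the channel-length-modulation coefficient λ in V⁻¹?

With V_GS fixed, I_D ∝ (1 + λ V_DS) in saturation, so I_D2/I_D1 = (1 + λ V_DS2)/(1 + λ V_DS1).
1.19/0.886 = 1.343 = (1 + 6.68 λ)/(1 + 1.75 λ).
Solving: λ (I_D1 V_DS2 − I_D2 V_DS1) = I_D2 − I_D1, so λ = (1.19 − 0.886) / (0.886 × 6.68 − 1.19 × 1.75) = 0.304 / 3.84 = 0.0792 V⁻¹.

λ = 0.0792 V⁻¹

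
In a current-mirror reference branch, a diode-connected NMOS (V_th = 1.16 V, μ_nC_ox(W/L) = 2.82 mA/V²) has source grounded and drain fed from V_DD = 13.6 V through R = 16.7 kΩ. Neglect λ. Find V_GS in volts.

V_GS = 1.87 V

With gate tied to drain, V_GS = V_DS ≥ V_GS − V_th, so the device is in saturation.
KCL at the drain: ½ k_n (V_GS − V_th)² = (V_DD − V_GS)/R.
Let x = V_GS − 1.16. Then 23.5 x² + x − 12.44 = 0, giving x = 0.706 V (positive root), so V_GS = 1.87 V.
I_D = (V_DD − V_GS)/R = (13.6 − 1.87) / 16.7 = 0.703 mA.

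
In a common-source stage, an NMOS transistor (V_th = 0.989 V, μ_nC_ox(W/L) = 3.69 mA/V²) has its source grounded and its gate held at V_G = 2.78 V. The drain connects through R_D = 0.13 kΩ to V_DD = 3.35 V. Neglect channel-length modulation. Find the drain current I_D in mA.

I_D = 5.92 mA

V_GS = V_G = 2.78 V, so V_ov = 2.78 − 0.989 = 1.79 V.
Assume saturation: I_D = ½ k_n V_ov² = 0.5 × 3.69 × 1.79² = 5.92 mA, giving V_DS = V_DD − I_D R_D = 3.35 − 5.92 × 0.13 = 2.58 V.
V_DS = 2.58 V ≥ V_ov = 1.79 V, confirming saturation.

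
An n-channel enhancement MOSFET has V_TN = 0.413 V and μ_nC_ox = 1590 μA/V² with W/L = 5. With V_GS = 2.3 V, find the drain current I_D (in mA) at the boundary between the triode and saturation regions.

I_D = 14.2 mA

At the boundary V_DS = V_ov = V_GS − V_TN = 2.3 − 0.413 = 1.89 V.
k_n = μ_nC_ox · (W/L) = 7.95 mA/V².
I_D = ½ k_n V_ov² = 0.5 × 7.95 × 1.89² = 14.2 mA.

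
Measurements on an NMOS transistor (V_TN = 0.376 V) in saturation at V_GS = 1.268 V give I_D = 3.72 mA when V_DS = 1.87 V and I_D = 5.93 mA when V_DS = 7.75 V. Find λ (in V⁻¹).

With V_GS fixed, I_D ∝ (1 + λ V_DS) in saturation, so I_D2/I_D1 = (1 + λ V_DS2)/(1 + λ V_DS1).
5.93/3.72 = 1.594 = (1 + 7.75 λ)/(1 + 1.87 λ).
Solving: λ (I_D1 V_DS2 − I_D2 V_DS1) = I_D2 − I_D1, so λ = (5.93 − 3.72) / (3.72 × 7.75 − 5.93 × 1.87) = 2.21 / 17.7 = 0.125 V⁻¹.

λ = 0.125 V⁻¹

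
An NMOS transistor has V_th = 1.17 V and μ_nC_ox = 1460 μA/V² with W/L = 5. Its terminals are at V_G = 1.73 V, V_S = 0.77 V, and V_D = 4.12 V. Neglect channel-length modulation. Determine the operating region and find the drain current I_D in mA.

Cutoff; I_D = 0 mA

V_GS = V_G − V_S = 1.73 − 0.77 = 0.96 V; V_DS = V_D − V_S = 4.12 − 0.77 = 3.35 V.
V_GS = 0.96 V < V_th = 1.17 V, so the transistor is in cutoff.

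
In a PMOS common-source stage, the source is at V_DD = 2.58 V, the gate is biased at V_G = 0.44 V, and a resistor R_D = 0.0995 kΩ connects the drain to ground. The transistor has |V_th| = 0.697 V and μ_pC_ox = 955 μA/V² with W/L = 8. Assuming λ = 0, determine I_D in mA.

V_SG = V_DD − V_G = 2.58 − 0.44 = 2.14 V, so V_ov = 2.14 − 0.697 = 1.44 V.
k_p = μ_pC_ox · (W/L) = 7.64 mA/V².
Assume saturation: I_D = ½ k_p V_ov² = 0.5 × 7.64 × 1.44² = 7.95 mA, giving V_SD = V_DD − I_D R_D = 2.58 − 7.95 × 0.0995 = 1.79 V.
V_SD = 1.79 V ≥ V_ov = 1.44 V, confirming saturation.

I_D = 7.95 mA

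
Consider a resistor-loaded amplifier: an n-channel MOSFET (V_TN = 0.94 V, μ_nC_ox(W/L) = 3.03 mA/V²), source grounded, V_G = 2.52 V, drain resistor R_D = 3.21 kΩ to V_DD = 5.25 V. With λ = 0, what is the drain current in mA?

V_GS = V_G = 2.52 V, so V_ov = 2.52 − 0.94 = 1.58 V.
Assume saturation: I_D = ½ k_n V_ov² = 0.5 × 3.03 × 1.58² = 3.78 mA, giving V_DS = V_DD − I_D R_D = 5.25 − 3.78 × 3.21 = -6.89 V.
But -6.89 V < V_ov = 1.58 V, so the device is actually in triode.
In triode I_D = k_n[V_ov V_DS − ½ V_DS²] and I_D = (V_DD − V_DS)/R_D. Equating: 4.86 V_DS² − 16.37 V_DS + 5.25 = 0, giving V_DS = 0.359 V (the root below V_ov).
I_D = (5.25 − 0.359) / 3.21 = 1.52 mA.

I_D = 1.52 mA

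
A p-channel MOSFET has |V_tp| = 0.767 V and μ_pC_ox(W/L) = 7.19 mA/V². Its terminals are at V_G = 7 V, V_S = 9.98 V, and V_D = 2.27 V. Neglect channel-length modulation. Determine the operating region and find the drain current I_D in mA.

Saturation; I_D = 17.6 mA

V_SG = V_S − V_G = 9.98 − 7 = 2.98 V; V_SD = V_S − V_D = 9.98 − 2.27 = 7.71 V.
V_ov = V_SG − |V_tp| = 2.98 − 0.767 = 2.21 V.
Since V_SD = 7.71 V ≥ V_ov = 2.21 V, the device is in saturation.
I_D = ½ k_p V_ov² = 0.5 × 7.19 × 2.21² = 17.6 mA.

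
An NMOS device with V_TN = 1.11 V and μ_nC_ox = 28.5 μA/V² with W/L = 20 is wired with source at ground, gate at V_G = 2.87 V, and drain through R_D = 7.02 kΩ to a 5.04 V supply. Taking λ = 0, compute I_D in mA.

V_GS = V_G = 2.87 V, so V_ov = 2.87 − 1.11 = 1.76 V.
k_n = μ_nC_ox · (W/L) = 0.57 mA/V².
Assume saturation: I_D = ½ k_n V_ov² = 0.5 × 0.57 × 1.76² = 0.883 mA, giving V_DS = V_DD − I_D R_D = 5.04 − 0.883 × 7.02 = -1.16 V.
But -1.16 V < V_ov = 1.76 V, so the device is actually in triode.
In triode I_D = k_n[V_ov V_DS − ½ V_DS²] and I_D = (V_DD − V_DS)/R_D. Equating: 2 V_DS² − 8.042 V_DS + 5.04 = 0, giving V_DS = 0.777 V (the root below V_ov).
I_D = (5.04 − 0.777) / 7.02 = 0.607 mA.

I_D = 0.607 mA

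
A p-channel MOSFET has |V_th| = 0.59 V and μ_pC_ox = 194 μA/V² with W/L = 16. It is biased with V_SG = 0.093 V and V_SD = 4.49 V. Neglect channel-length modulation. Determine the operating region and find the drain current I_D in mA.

V_SG = 0.093 V < |V_th| = 0.59 V, so the transistor is in cutoff.

Cutoff; I_D = 0 mA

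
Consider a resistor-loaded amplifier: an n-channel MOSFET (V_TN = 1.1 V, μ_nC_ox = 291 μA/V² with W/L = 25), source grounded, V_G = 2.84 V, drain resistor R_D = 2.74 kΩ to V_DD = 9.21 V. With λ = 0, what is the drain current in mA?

V_GS = V_G = 2.84 V, so V_ov = 2.84 − 1.1 = 1.74 V.
k_n = μ_nC_ox · (W/L) = 7.275 mA/V².
Assume saturation: I_D = ½ k_n V_ov² = 0.5 × 7.275 × 1.74² = 11 mA, giving V_DS = V_DD − I_D R_D = 9.21 − 11 × 2.74 = -21 V.
But -21 V < V_ov = 1.74 V, so the device is actually in triode.
In triode I_D = k_n[V_ov V_DS − ½ V_DS²] and I_D = (V_DD − V_DS)/R_D. Equating: 9.97 V_DS² − 35.68 V_DS + 9.21 = 0, giving V_DS = 0.28 V (the root below V_ov).
I_D = (9.21 − 0.28) / 2.74 = 3.26 mA.

I_D = 3.26 mA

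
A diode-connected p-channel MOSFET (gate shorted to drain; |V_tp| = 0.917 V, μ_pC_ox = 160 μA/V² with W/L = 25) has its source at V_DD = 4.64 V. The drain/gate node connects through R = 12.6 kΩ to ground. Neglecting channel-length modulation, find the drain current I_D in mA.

With gate tied to drain, V_SG = V_SD ≥ V_SG − |V_tp|, so the device is in saturation.
k_p = μ_pC_ox · (W/L) = 4 mA/V².
KCL at the drain: ½ k_p (V_SG − |V_tp|)² = (V_DD − V_SG)/R.
Let x = V_SG − 0.917. Then 25.2 x² + x − 3.723 = 0, giving x = 0.365 V (positive root), so V_SG = 1.28 V.
I_D = (V_DD − V_SG)/R = (4.64 − 1.28) / 12.6 = 0.267 mA.

I_D = 0.267 mA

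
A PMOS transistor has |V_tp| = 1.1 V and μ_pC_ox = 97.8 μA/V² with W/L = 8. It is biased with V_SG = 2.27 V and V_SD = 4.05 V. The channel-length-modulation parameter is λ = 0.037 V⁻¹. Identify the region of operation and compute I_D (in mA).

k_p = μ_pC_ox · (W/L) = 0.7824 mA/V².
V_ov = V_SG − |V_tp| = 2.27 − 1.1 = 1.17 V.
Since V_SD = 4.05 V ≥ V_ov = 1.17 V, the device is in saturation.
I_D = ½ k_p V_ov² (1 + λ V_SD) = 0.5 × 0.7824 × 1.17² × (1 + 0.037 × 4.05) = 0.616 mA.

Saturation; I_D = 0.616 mA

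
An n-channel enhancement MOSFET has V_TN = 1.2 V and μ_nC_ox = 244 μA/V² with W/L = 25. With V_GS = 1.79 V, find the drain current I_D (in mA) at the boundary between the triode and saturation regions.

I_D = 1.06 mA

At the boundary V_DS = V_ov = V_GS − V_TN = 1.79 − 1.2 = 0.59 V.
k_n = μ_nC_ox · (W/L) = 6.1 mA/V².
I_D = ½ k_n V_ov² = 0.5 × 6.1 × 0.59² = 1.06 mA.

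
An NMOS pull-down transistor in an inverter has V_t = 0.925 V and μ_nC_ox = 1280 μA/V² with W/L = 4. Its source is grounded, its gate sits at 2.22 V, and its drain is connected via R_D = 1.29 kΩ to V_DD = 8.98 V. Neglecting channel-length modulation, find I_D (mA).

I_D = 4.29 mA

V_GS = V_G = 2.22 V, so V_ov = 2.22 − 0.925 = 1.3 V.
k_n = μ_nC_ox · (W/L) = 5.12 mA/V².
Assume saturation: I_D = ½ k_n V_ov² = 0.5 × 5.12 × 1.3² = 4.29 mA, giving V_DS = V_DD − I_D R_D = 8.98 − 4.29 × 1.29 = 3.44 V.
V_DS = 3.44 V ≥ V_ov = 1.3 V, confirming saturation.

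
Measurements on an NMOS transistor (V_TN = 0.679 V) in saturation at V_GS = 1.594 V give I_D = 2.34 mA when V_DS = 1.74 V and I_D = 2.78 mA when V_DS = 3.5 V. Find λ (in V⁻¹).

With V_GS fixed, I_D ∝ (1 + λ V_DS) in saturation, so I_D2/I_D1 = (1 + λ V_DS2)/(1 + λ V_DS1).
2.78/2.34 = 1.188 = (1 + 3.5 λ)/(1 + 1.74 λ).
Solving: λ (I_D1 V_DS2 − I_D2 V_DS1) = I_D2 − I_D1, so λ = (2.78 − 2.34) / (2.34 × 3.5 − 2.78 × 1.74) = 0.44 / 3.35 = 0.131 V⁻¹.

λ = 0.131 V⁻¹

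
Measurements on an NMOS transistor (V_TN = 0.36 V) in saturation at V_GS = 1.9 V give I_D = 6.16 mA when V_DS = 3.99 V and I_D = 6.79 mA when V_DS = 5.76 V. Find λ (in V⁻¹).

With V_GS fixed, I_D ∝ (1 + λ V_DS) in saturation, so I_D2/I_D1 = (1 + λ V_DS2)/(1 + λ V_DS1).
6.79/6.16 = 1.102 = (1 + 5.76 λ)/(1 + 3.99 λ).
Solving: λ (I_D1 V_DS2 − I_D2 V_DS1) = I_D2 − I_D1, so λ = (6.79 − 6.16) / (6.16 × 5.76 − 6.79 × 3.99) = 0.63 / 8.39 = 0.0751 V⁻¹.

λ = 0.0751 V⁻¹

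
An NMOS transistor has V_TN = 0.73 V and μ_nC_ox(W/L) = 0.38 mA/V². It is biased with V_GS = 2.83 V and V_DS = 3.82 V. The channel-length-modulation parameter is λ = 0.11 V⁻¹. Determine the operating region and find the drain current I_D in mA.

Saturation; I_D = 1.19 mA

V_ov = V_GS − V_TN = 2.83 − 0.73 = 2.1 V.
Since V_DS = 3.82 V ≥ V_ov = 2.1 V, the device is in saturation.
I_D = ½ k_n V_ov² (1 + λ V_DS) = 0.5 × 0.38 × 2.1² × (1 + 0.11 × 3.82) = 1.19 mA.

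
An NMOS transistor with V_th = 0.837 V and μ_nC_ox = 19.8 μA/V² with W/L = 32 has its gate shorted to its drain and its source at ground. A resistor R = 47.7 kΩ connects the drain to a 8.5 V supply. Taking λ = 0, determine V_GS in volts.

V_GS = 1.52 V

With gate tied to drain, V_GS = V_DS ≥ V_GS − V_th, so the device is in saturation.
k_n = μ_nC_ox · (W/L) = 0.6336 mA/V².
KCL at the drain: ½ k_n (V_GS − V_th)² = (V_DD − V_GS)/R.
Let x = V_GS − 0.837. Then 15.1 x² + x − 7.663 = 0, giving x = 0.68 V (positive root), so V_GS = 1.52 V.
I_D = (V_DD − V_GS)/R = (8.5 − 1.52) / 47.7 = 0.146 mA.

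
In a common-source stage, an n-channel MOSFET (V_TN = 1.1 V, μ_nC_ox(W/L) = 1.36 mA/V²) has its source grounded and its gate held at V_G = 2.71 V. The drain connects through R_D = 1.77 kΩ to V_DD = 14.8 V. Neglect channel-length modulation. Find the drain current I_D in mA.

I_D = 1.76 mA

V_GS = V_G = 2.71 V, so V_ov = 2.71 − 1.1 = 1.61 V.
Assume saturation: I_D = ½ k_n V_ov² = 0.5 × 1.36 × 1.61² = 1.76 mA, giving V_DS = V_DD − I_D R_D = 14.8 − 1.76 × 1.77 = 11.7 V.
V_DS = 11.7 V ≥ V_ov = 1.61 V, confirming saturation.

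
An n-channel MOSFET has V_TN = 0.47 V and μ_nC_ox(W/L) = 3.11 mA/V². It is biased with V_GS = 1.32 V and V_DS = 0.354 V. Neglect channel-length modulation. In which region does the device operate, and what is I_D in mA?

Triode; I_D = 0.741 mA

V_ov = V_GS − V_TN = 1.32 − 0.47 = 0.85 V.
Since V_DS = 0.354 V < V_ov = 0.85 V, the device is in the triode region.
I_D = k_n [V_ov · V_DS − ½ V_DS²] = 3.11 × [0.85 × 0.354 − 0.5 × 0.354²] = 0.741 mA.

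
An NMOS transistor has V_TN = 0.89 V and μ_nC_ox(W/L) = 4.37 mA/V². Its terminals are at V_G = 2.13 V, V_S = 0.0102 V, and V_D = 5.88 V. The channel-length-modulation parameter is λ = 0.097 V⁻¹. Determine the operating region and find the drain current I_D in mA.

Saturation; I_D = 5.19 mA

V_GS = V_G − V_S = 2.13 − 0.0102 = 2.12 V; V_DS = V_D − V_S = 5.88 − 0.0102 = 5.87 V.
V_ov = V_GS − V_TN = 2.12 − 0.89 = 1.23 V.
Since V_DS = 5.87 V ≥ V_ov = 1.23 V, the device is in saturation.
I_D = ½ k_n V_ov² (1 + λ V_DS) = 0.5 × 4.37 × 1.23² × (1 + 0.097 × 5.87) = 5.19 mA.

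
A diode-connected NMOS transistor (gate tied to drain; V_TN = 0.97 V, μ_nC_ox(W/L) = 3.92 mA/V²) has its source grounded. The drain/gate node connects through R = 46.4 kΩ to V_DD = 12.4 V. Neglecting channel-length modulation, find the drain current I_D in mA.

I_D = 0.239 mA

With gate tied to drain, V_GS = V_DS ≥ V_GS − V_TN, so the device is in saturation.
KCL at the drain: ½ k_n (V_GS − V_TN)² = (V_DD − V_GS)/R.
Let x = V_GS − 0.97. Then 90.9 x² + x − 11.43 = 0, giving x = 0.349 V (positive root), so V_GS = 1.32 V.
I_D = (V_DD − V_GS)/R = (12.4 − 1.32) / 46.4 = 0.239 mA.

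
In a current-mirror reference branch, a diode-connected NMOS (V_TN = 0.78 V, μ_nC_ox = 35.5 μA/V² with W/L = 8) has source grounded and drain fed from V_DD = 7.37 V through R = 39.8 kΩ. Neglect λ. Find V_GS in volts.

With gate tied to drain, V_GS = V_DS ≥ V_GS − V_TN, so the device is in saturation.
k_n = μ_nC_ox · (W/L) = 0.284 mA/V².
KCL at the drain: ½ k_n (V_GS − V_TN)² = (V_DD − V_GS)/R.
Let x = V_GS − 0.78. Then 5.65 x² + x − 6.59 = 0, giving x = 0.995 V (positive root), so V_GS = 1.77 V.
I_D = (V_DD − V_GS)/R = (7.37 − 1.77) / 39.8 = 0.141 mA.

V_GS = 1.77 V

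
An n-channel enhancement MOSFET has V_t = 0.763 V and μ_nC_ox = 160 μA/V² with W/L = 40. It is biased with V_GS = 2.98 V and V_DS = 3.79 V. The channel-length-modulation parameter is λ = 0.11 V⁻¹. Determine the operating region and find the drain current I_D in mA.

k_n = μ_nC_ox · (W/L) = 6.4 mA/V².
V_ov = V_GS − V_t = 2.98 − 0.763 = 2.22 V.
Since V_DS = 3.79 V ≥ V_ov = 2.22 V, the device is in saturation.
I_D = ½ k_n V_ov² (1 + λ V_DS) = 0.5 × 6.4 × 2.22² × (1 + 0.11 × 3.79) = 22.3 mA.

Saturation; I_D = 22.3 mA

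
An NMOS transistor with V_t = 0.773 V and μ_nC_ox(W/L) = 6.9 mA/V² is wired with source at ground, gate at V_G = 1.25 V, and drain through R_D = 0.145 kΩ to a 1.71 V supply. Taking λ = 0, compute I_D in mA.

V_GS = V_G = 1.25 V, so V_ov = 1.25 − 0.773 = 0.477 V.
Assume saturation: I_D = ½ k_n V_ov² = 0.5 × 6.9 × 0.477² = 0.785 mA, giving V_DS = V_DD − I_D R_D = 1.71 − 0.785 × 0.145 = 1.6 V.
V_DS = 1.6 V ≥ V_ov = 0.477 V, confirming saturation.

I_D = 0.785 mA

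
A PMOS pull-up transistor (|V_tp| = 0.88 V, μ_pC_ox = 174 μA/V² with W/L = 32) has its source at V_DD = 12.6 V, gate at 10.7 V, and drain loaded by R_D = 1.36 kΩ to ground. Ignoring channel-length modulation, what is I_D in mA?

I_D = 2.90 mA

V_SG = V_DD − V_G = 12.6 − 10.7 = 1.9 V, so V_ov = 1.9 − 0.88 = 1.02 V.
k_p = μ_pC_ox · (W/L) = 5.568 mA/V².
Assume saturation: I_D = ½ k_p V_ov² = 0.5 × 5.568 × 1.02² = 2.9 mA, giving V_SD = V_DD − I_D R_D = 12.6 − 2.9 × 1.36 = 8.66 V.
V_SD = 8.66 V ≥ V_ov = 1.02 V, confirming saturation.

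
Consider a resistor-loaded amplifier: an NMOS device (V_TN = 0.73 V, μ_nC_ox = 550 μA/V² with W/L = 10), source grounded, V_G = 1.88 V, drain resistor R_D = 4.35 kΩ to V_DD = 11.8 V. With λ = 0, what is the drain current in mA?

V_GS = V_G = 1.88 V, so V_ov = 1.88 − 0.73 = 1.15 V.
k_n = μ_nC_ox · (W/L) = 5.5 mA/V².
Assume saturation: I_D = ½ k_n V_ov² = 0.5 × 5.5 × 1.15² = 3.64 mA, giving V_DS = V_DD − I_D R_D = 11.8 − 3.64 × 4.35 = -4.02 V.
But -4.02 V < V_ov = 1.15 V, so the device is actually in triode.
In triode I_D = k_n[V_ov V_DS − ½ V_DS²] and I_D = (V_DD − V_DS)/R_D. Equating: 12 V_DS² − 28.51 V_DS + 11.8 = 0, giving V_DS = 0.533 V (the root below V_ov).
I_D = (11.8 − 0.533) / 4.35 = 2.59 mA.

I_D = 2.59 mA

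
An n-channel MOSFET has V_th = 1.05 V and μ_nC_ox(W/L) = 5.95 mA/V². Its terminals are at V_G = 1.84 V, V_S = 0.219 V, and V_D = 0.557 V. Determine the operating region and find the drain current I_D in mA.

Triode; I_D = 0.808 mA

V_GS = V_G − V_S = 1.84 − 0.219 = 1.62 V; V_DS = V_D − V_S = 0.557 − 0.219 = 0.338 V.
V_ov = V_GS − V_th = 1.62 − 1.05 = 0.571 V.
Since V_DS = 0.338 V < V_ov = 0.571 V, the device is in the triode region.
I_D = k_n [V_ov · V_DS − ½ V_DS²] = 5.95 × [0.571 × 0.338 − 0.5 × 0.338²] = 0.808 mA.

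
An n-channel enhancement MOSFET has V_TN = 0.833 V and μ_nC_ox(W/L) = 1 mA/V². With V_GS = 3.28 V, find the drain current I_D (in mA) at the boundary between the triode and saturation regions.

At the boundary V_DS = V_ov = V_GS − V_TN = 3.28 − 0.833 = 2.45 V.
I_D = ½ k_n V_ov² = 0.5 × 1 × 2.45² = 2.99 mA.

I_D = 2.99 mA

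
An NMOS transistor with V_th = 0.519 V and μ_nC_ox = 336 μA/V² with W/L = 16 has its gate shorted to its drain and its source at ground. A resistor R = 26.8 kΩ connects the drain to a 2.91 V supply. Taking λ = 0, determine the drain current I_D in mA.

I_D = 0.0827 mA

With gate tied to drain, V_GS = V_DS ≥ V_GS − V_th, so the device is in saturation.
k_n = μ_nC_ox · (W/L) = 5.376 mA/V².
KCL at the drain: ½ k_n (V_GS − V_th)² = (V_DD − V_GS)/R.
Let x = V_GS − 0.519. Then 72 x² + x − 2.391 = 0, giving x = 0.175 V (positive root), so V_GS = 0.694 V.
I_D = (V_DD − V_GS)/R = (2.91 − 0.694) / 26.8 = 0.0827 mA.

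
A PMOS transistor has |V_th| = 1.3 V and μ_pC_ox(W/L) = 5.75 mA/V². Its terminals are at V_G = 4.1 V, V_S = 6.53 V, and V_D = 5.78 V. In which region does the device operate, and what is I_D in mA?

Triode; I_D = 3.26 mA

V_SG = V_S − V_G = 6.53 − 4.1 = 2.43 V; V_SD = V_S − V_D = 6.53 − 5.78 = 0.75 V.
V_ov = V_SG − |V_th| = 2.43 − 1.3 = 1.13 V.
Since V_SD = 0.75 V < V_ov = 1.13 V, the device is in the triode region.
I_D = k_p [V_ov · V_SD − ½ V_SD²] = 5.75 × [1.13 × 0.75 − 0.5 × 0.75²] = 3.26 mA.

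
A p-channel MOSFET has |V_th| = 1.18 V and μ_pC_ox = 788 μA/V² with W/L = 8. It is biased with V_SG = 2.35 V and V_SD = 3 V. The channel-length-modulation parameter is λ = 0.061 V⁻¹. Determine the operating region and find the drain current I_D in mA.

Saturation; I_D = 5.10 mA

k_p = μ_pC_ox · (W/L) = 6.304 mA/V².
V_ov = V_SG − |V_th| = 2.35 − 1.18 = 1.17 V.
Since V_SD = 3 V ≥ V_ov = 1.17 V, the device is in saturation.
I_D = ½ k_p V_ov² (1 + λ V_SD) = 0.5 × 6.304 × 1.17² × (1 + 0.061 × 3) = 5.1 mA.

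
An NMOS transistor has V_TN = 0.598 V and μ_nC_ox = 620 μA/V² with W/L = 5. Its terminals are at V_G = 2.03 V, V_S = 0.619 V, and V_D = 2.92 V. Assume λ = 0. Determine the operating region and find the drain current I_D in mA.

V_GS = V_G − V_S = 2.03 − 0.619 = 1.41 V; V_DS = V_D − V_S = 2.92 − 0.619 = 2.3 V.
k_n = μ_nC_ox · (W/L) = 3.1 mA/V².
V_ov = V_GS − V_TN = 1.41 − 0.598 = 0.813 V.
Since V_DS = 2.3 V ≥ V_ov = 0.813 V, the device is in saturation.
I_D = ½ k_n V_ov² = 0.5 × 3.1 × 0.813² = 1.02 mA.

Saturation; I_D = 1.02 mA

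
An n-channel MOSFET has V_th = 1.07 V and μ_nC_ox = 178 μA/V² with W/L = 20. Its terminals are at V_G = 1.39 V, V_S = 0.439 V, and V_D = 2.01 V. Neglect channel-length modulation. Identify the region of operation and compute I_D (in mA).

V_GS = V_G − V_S = 1.39 − 0.439 = 0.951 V; V_DS = V_D − V_S = 2.01 − 0.439 = 1.57 V.
V_GS = 0.951 V < V_th = 1.07 V, so the transistor is in cutoff.

Cutoff; I_D = 0 mA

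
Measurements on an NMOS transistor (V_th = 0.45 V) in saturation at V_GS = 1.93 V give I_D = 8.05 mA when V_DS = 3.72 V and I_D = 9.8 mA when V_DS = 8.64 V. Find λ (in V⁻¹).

λ = 0.0529 V⁻¹

With V_GS fixed, I_D ∝ (1 + λ V_DS) in saturation, so I_D2/I_D1 = (1 + λ V_DS2)/(1 + λ V_DS1).
9.8/8.05 = 1.217 = (1 + 8.64 λ)/(1 + 3.72 λ).
Solving: λ (I_D1 V_DS2 − I_D2 V_DS1) = I_D2 − I_D1, so λ = (9.8 − 8.05) / (8.05 × 8.64 − 9.8 × 3.72) = 1.75 / 33.1 = 0.0529 V⁻¹.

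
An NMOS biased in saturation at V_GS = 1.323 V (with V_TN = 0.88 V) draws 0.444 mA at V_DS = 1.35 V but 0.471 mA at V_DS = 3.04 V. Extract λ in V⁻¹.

With V_GS fixed, I_D ∝ (1 + λ V_DS) in saturation, so I_D2/I_D1 = (1 + λ V_DS2)/(1 + λ V_DS1).
0.471/0.444 = 1.061 = (1 + 3.04 λ)/(1 + 1.35 λ).
Solving: λ (I_D1 V_DS2 − I_D2 V_DS1) = I_D2 − I_D1, so λ = (0.471 − 0.444) / (0.444 × 3.04 − 0.471 × 1.35) = 0.027 / 0.714 = 0.0378 V⁻¹.

λ = 0.0378 V⁻¹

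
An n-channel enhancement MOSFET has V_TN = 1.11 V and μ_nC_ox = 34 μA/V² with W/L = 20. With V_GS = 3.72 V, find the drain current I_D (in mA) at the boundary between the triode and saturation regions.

I_D = 2.32 mA

At the boundary V_DS = V_ov = V_GS − V_TN = 3.72 − 1.11 = 2.61 V.
k_n = μ_nC_ox · (W/L) = 0.68 mA/V².
I_D = ½ k_n V_ov² = 0.5 × 0.68 × 2.61² = 2.32 mA.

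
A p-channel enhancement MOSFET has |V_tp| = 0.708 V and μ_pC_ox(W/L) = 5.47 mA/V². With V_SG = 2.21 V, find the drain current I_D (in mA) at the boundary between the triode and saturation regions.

At the boundary V_SD = V_ov = V_SG − |V_tp| = 2.21 − 0.708 = 1.5 V.
I_D = ½ k_p V_ov² = 0.5 × 5.47 × 1.5² = 6.17 mA.

I_D = 6.17 mA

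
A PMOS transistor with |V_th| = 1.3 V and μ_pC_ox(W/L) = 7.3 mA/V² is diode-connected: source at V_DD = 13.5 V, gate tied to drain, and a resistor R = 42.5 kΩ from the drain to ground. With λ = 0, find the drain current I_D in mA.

I_D = 0.281 mA

With gate tied to drain, V_SG = V_SD ≥ V_SG − |V_th|, so the device is in saturation.
KCL at the drain: ½ k_p (V_SG − |V_th|)² = (V_DD − V_SG)/R.
Let x = V_SG − 1.3. Then 155 x² + x − 12.2 = 0, giving x = 0.277 V (positive root), so V_SG = 1.58 V.
I_D = (V_DD − V_SG)/R = (13.5 − 1.58) / 42.5 = 0.281 mA.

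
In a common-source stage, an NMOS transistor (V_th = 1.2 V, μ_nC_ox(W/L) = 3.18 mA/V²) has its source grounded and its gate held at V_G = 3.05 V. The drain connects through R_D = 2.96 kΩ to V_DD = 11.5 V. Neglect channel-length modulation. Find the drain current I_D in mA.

I_D = 3.62 mA

V_GS = V_G = 3.05 V, so V_ov = 3.05 − 1.2 = 1.85 V.
Assume saturation: I_D = ½ k_n V_ov² = 0.5 × 3.18 × 1.85² = 5.44 mA, giving V_DS = V_DD − I_D R_D = 11.5 − 5.44 × 2.96 = -4.61 V.
But -4.61 V < V_ov = 1.85 V, so the device is actually in triode.
In triode I_D = k_n[V_ov V_DS − ½ V_DS²] and I_D = (V_DD − V_DS)/R_D. Equating: 4.71 V_DS² − 18.41 V_DS + 11.5 = 0, giving V_DS = 0.78 V (the root below V_ov).
I_D = (11.5 − 0.78) / 2.96 = 3.62 mA.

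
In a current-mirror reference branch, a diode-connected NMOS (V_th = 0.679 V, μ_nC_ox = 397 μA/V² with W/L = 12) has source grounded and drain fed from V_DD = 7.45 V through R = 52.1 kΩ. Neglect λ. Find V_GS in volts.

With gate tied to drain, V_GS = V_DS ≥ V_GS − V_th, so the device is in saturation.
k_n = μ_nC_ox · (W/L) = 4.764 mA/V².
KCL at the drain: ½ k_n (V_GS − V_th)² = (V_DD − V_GS)/R.
Let x = V_GS − 0.679. Then 124 x² + x − 6.771 = 0, giving x = 0.23 V (positive root), so V_GS = 0.909 V.
I_D = (V_DD − V_GS)/R = (7.45 − 0.909) / 52.1 = 0.126 mA.

V_GS = 0.909 V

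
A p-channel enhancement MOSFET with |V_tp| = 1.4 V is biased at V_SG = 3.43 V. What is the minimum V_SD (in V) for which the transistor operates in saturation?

V_SD,sat = 2.03 V

The boundary between triode and saturation is V_SD = V_SG − |V_tp| = V_ov.
V_ov = 3.43 − 1.4 = 2.03 V.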